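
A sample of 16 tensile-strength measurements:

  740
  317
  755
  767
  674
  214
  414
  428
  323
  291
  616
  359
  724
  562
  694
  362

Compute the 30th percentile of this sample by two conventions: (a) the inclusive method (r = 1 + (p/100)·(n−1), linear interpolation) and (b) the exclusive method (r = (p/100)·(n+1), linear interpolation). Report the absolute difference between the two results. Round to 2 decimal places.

Sorted: 214, 291, 317, 323, 359, 362, 414, 428, 562, 616, 674, 694, 724, 740, 755, 767.
n = 16.
(a) r = 5.5; between ranks 5 (359) and 6 (362): 360.5.
(b) r = 5.1; between ranks 5 (359) and 6 (362): 359.3.
|360.5 − 359.3| = 1.2.

1.20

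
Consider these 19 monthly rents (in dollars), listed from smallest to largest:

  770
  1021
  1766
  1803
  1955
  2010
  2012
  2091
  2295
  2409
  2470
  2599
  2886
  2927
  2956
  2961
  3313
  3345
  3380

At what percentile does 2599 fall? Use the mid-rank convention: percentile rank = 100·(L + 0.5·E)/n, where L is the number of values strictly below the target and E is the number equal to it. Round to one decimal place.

Count below 2599: L = 11; count equal: E = 1; n = 19.
Percentile rank = 100·(11 + 0.5·1)/19 = 100·11.5/19 = 60.53.

60.5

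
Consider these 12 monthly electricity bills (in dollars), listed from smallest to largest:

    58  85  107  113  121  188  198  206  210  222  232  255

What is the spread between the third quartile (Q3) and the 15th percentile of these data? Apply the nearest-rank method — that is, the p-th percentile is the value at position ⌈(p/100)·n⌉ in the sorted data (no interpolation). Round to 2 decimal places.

125.00

n = 12.
P15: rank ⌈15/100·12⌉ = 2 → 85.
P75: rank ⌈75/100·12⌉ = 9 → 210.
Difference: 210 − 85 = 125.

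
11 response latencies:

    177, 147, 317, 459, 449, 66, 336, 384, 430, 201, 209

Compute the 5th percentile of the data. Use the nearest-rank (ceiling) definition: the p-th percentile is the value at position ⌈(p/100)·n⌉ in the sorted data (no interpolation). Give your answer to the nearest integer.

66

Sorted: 66, 147, 177, 201, 209, 317, 336, 384, 430, 449, 459.
n = 11.
Position = ⌈5/100 · 11⌉ = ⌈0.55⌉ = 1.
The value at rank 1 is 66.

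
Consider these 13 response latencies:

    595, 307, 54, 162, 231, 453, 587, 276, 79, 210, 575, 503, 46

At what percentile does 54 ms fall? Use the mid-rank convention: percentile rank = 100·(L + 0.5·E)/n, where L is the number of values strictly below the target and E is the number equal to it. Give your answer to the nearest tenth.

Sorted: 46, 54, 79, 162, 210, 231, 276, 307, 453, 503, 575, 587, 595.
Count below 54: L = 1; count equal: E = 1; n = 13.
Percentile rank = 100·(1 + 0.5·1)/13 = 100·1.5/13 = 11.54.

11.5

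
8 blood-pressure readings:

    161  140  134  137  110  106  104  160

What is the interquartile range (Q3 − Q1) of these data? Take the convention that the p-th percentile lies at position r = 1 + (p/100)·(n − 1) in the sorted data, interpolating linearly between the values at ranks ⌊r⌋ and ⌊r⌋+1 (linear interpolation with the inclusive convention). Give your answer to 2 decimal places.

Sorted: 104, 106, 110, 134, 137, 140, 160, 161.
n = 8.
P25: r = 2.75; ranks 2–3 are 106, 110; interpolating gives 109.
P75: r = 6.25; ranks 6–7 are 140, 160; interpolating gives 145.
Difference: 145 − 109 = 36.

36.00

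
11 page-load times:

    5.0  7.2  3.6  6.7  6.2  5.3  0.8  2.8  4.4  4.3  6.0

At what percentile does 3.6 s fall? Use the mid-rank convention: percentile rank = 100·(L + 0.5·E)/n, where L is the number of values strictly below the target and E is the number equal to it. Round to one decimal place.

Sorted: 0.8, 2.8, 3.6, 4.3, 4.4, 5.0, 5.3, 6.0, 6.2, 6.7, 7.2.
Count below 3.6: L = 2; count equal: E = 1; n = 11.
Percentile rank = 100·(2 + 0.5·1)/11 = 100·2.5/11 = 22.73.

22.7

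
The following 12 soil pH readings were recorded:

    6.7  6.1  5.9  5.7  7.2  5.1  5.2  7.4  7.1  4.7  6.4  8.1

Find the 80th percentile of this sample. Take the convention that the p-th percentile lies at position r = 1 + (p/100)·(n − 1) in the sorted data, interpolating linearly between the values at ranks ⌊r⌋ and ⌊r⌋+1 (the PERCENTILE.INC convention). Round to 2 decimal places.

Sorted: 4.7, 5.1, 5.2, 5.7, 5.9, 6.1, 6.4, 6.7, 7.1, 7.2, 7.4, 8.1.
n = 12.
r = 1 + (80/100)·(12 − 1) = 1 + 8.8 = 9.8.
Rank 9 is 7.1 and rank 10 is 7.2.
Interpolate: 7.1 + 0.8·(7.2 − 7.1) = 7.1 + 0.8·0.1 = 7.18.

7.18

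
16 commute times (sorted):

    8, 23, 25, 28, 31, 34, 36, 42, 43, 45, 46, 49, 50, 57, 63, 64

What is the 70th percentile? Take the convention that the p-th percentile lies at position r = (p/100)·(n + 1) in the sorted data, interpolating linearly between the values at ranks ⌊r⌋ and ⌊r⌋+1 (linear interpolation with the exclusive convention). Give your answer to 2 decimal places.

48.70

n = 16.
r = (70/100)·(16 + 1) = 11.9.
Rank 11 is 46 and rank 12 is 49.
Interpolate: 46 + 0.9·(49 − 46) = 46 + 0.9·3 = 48.7.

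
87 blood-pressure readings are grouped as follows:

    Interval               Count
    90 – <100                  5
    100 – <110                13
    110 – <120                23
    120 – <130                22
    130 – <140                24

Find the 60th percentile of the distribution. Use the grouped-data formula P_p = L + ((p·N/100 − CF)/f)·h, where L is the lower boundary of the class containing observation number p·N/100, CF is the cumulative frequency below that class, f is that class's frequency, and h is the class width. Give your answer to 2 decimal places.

125.09

N = 87; target position k = 60/100 · 87 = 52.2.
Cumulative frequencies: 5, 18, 41, 63, 87.
Observation 52.2 falls in the class 120 – <130.
L = 120, CF = 41, f = 22, h = 10.
P60 = 120 + ((52.2 − 41)/22)·10 = 120 + 5.09091 = 125.091.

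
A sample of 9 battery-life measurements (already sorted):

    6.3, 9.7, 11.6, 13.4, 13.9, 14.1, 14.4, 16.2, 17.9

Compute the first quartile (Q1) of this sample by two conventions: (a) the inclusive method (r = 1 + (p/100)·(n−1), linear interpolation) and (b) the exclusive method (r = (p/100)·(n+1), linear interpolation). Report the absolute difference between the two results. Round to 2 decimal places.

n = 9.
(a) r = 3 → value at rank 3 = 11.6.
(b) r = 2.5; between ranks 2 (9.7) and 3 (11.6): 10.65.
|11.6 − 10.65| = 0.95.

0.95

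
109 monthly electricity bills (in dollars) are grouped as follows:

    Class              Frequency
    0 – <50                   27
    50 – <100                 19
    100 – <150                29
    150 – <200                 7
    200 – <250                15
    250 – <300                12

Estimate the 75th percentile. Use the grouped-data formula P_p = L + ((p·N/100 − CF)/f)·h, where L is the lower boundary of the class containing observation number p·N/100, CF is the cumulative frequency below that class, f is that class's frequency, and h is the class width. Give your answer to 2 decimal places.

198.21

N = 109; target position k = 75/100 · 109 = 81.75.
Cumulative frequencies: 27, 46, 75, 82, 97, 109.
Observation 81.75 falls in the class 150 – <200.
L = 150, CF = 75, f = 7, h = 50.
P75 = 150 + ((81.75 − 75)/7)·50 = 150 + 48.2143 = 198.214.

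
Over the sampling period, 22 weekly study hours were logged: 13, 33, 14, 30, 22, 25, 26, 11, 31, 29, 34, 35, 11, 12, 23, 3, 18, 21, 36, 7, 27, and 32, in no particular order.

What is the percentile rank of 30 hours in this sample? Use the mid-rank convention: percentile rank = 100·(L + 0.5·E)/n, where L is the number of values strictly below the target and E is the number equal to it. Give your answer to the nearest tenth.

Sorted: 3, 7, 11, 11, 12, 13, 14, 18, 21, 22, 23, 25, 26, 27, 29, 30, 31, 32, 33, 34, 35, 36.
Count below 30: L = 15; count equal: E = 1; n = 22.
Percentile rank = 100·(15 + 0.5·1)/22 = 100·15.5/22 = 70.45.

70.5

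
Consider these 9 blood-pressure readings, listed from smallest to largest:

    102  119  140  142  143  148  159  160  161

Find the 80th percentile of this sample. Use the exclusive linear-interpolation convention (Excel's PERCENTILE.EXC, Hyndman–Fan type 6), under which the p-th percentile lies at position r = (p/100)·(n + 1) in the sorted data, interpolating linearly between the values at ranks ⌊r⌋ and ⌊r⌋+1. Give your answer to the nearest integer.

n = 9.
r = (80/100)·(9 + 1) = 8.
r is an integer, so P80 is the value at rank 8: 160.

160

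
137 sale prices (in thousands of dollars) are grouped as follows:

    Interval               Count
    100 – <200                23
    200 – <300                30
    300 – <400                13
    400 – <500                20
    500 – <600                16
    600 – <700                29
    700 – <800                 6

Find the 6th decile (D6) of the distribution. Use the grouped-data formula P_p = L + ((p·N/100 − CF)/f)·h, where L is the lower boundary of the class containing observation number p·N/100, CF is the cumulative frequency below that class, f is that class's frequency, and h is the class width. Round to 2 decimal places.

N = 137; target position k = 60/100 · 137 = 82.2.
Cumulative frequencies: 23, 53, 66, 86, 102, 131, 137.
Observation 82.2 falls in the class 400 – <500.
L = 400, CF = 66, f = 20, h = 100.
P60 = 400 + ((82.2 − 66)/20)·100 = 400 + 81 = 481.

481.00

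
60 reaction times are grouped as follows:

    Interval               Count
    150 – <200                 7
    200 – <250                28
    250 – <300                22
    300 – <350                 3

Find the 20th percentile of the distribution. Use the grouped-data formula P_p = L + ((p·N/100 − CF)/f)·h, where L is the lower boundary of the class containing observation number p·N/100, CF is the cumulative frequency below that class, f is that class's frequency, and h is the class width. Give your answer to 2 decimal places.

208.93

N = 60; target position k = 20/100 · 60 = 12.
Cumulative frequencies: 7, 35, 57, 60.
Observation 12 falls in the class 200 – <250.
L = 200, CF = 7, f = 28, h = 50.
P20 = 200 + ((12 − 7)/28)·50 = 200 + 8.92857 = 208.929.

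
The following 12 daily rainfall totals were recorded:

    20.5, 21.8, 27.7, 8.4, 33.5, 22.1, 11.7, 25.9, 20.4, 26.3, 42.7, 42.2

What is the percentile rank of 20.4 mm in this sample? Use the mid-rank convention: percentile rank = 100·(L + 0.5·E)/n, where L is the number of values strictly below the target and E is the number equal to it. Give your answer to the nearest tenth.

Sorted: 8.4, 11.7, 20.4, 20.5, 21.8, 22.1, 25.9, 26.3, 27.7, 33.5, 42.2, 42.7.
Count below 20.4: L = 2; count equal: E = 1; n = 12.
Percentile rank = 100·(2 + 0.5·1)/12 = 100·2.5/12 = 20.83.

20.8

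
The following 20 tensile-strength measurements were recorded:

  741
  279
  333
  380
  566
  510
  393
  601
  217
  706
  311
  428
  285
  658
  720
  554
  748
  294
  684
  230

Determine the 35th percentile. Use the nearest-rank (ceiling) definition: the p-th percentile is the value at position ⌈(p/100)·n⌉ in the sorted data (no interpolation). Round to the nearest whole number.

Sorted: 217, 230, 279, 285, 294, 311, 333, 380, 393, 428, 510, 554, 566, 601, 658, 684, 706, 720, 741, 748.
n = 20.
Position = ⌈35/100 · 20⌉ = ⌈7⌉ = 7.
The value at rank 7 is 333.

333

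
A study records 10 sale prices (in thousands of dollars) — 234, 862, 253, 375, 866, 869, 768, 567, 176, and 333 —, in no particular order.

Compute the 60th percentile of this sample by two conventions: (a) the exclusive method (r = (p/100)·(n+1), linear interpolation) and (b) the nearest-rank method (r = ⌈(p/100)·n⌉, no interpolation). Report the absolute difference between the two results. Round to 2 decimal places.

Sorted: 176, 234, 253, 333, 375, 567, 768, 862, 866, 869.
n = 10.
(a) r = 6.6; between ranks 6 (567) and 7 (768): 687.6.
(b) the nearest-rank method: rank 6 → 567.
|687.6 − 567| = 120.6.

120.60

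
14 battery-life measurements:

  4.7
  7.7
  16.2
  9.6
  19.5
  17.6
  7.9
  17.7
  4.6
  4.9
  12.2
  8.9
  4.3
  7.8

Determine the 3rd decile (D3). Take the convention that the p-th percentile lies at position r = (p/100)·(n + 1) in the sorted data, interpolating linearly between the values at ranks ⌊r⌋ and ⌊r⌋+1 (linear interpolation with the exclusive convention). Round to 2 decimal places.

Sorted: 4.3, 4.6, 4.7, 4.9, 7.7, 7.8, 7.9, 8.9, 9.6, 12.2, 16.2, 17.6, 17.7, 19.5.
n = 14.
r = (30/100)·(14 + 1) = 4.5.
Rank 4 is 4.9 and rank 5 is 7.7.
Interpolate: 4.9 + 0.5·(7.7 − 4.9) = 4.9 + 0.5·2.8 = 6.3.

6.30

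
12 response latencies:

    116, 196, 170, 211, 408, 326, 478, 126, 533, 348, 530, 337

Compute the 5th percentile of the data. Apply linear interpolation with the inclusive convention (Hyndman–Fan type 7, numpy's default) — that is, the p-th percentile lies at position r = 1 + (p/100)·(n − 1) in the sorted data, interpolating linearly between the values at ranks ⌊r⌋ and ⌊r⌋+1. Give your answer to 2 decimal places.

121.50

Sorted: 116, 126, 170, 196, 211, 326, 337, 348, 408, 478, 530, 533.
n = 12.
r = 1 + (5/100)·(12 − 1) = 1 + 0.55 = 1.55.
Rank 1 is 116 and rank 2 is 126.
Interpolate: 116 + 0.55·(126 − 116) = 116 + 0.55·10 = 121.5.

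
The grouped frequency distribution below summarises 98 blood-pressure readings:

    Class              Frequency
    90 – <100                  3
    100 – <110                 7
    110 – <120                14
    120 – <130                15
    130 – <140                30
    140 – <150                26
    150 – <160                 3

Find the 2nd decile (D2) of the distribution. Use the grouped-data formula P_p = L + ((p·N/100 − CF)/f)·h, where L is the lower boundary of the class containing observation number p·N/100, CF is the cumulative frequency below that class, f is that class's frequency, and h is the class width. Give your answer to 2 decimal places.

N = 98; target position k = 20/100 · 98 = 19.6.
Cumulative frequencies: 3, 10, 24, 39, 69, 95, 98.
Observation 19.6 falls in the class 110 – <120.
L = 110, CF = 10, f = 14, h = 10.
P20 = 110 + ((19.6 − 10)/14)·10 = 110 + 6.85714 = 116.857.

116.86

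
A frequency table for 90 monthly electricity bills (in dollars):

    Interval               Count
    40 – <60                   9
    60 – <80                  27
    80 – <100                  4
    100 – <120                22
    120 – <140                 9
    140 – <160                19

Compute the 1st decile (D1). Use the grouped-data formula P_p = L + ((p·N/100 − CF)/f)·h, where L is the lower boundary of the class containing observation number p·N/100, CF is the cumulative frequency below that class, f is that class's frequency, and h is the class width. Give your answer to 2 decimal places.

N = 90; target position k = 10/100 · 90 = 9.
Cumulative frequencies: 9, 36, 40, 62, 71, 90.
Observation 9 falls in the class 40 – <60.
L = 40, CF = 0, f = 9, h = 20.
P10 = 40 + ((9 − 0)/9)·20 = 40 + 20 = 60.

60.00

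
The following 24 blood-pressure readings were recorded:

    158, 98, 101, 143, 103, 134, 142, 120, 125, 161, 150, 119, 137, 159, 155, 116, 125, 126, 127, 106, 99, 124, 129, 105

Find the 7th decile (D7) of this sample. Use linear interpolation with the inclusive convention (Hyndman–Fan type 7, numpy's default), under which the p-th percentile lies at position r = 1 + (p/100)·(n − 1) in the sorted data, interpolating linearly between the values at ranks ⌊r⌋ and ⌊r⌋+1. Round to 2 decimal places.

Sorted: 98, 99, 101, 103, 105, 106, 116, 119, 120, 124, 125, 125, 126, 127, 129, 134, 137, 142, 143, 150, 155, 158, 159, 161.
n = 24.
r = 1 + (70/100)·(24 − 1) = 1 + 16.1 = 17.1.
Rank 17 is 137 and rank 18 is 142.
Interpolate: 137 + 0.1·(142 − 137) = 137 + 0.1·5 = 137.5.

137.50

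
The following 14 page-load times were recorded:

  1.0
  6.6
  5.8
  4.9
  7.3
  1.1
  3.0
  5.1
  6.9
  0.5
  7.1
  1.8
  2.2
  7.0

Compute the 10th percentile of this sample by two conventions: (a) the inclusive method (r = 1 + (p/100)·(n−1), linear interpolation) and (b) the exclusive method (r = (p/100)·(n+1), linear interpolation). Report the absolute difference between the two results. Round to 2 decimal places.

0.28

Sorted: 0.5, 1.0, 1.1, 1.8, 2.2, 3.0, 4.9, 5.1, 5.8, 6.6, 6.9, 7.0, 7.1, 7.3.
n = 14.
(a) r = 2.3; between ranks 2 (1.0) and 3 (1.1): 1.03.
(b) r = 1.5; between ranks 1 (0.5) and 2 (1.0): 0.75.
|1.03 − 0.75| = 0.28.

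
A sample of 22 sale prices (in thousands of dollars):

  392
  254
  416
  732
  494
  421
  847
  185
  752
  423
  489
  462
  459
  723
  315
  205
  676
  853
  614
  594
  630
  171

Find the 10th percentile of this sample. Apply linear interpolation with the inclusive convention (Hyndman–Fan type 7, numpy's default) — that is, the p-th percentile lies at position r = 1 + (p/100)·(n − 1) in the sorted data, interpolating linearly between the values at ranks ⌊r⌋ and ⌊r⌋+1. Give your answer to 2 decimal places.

209.90

Sorted: 171, 185, 205, 254, 315, 392, 416, 421, 423, 459, 462, 489, 494, 594, 614, 630, 676, 723, 732, 752, 847, 853.
n = 22.
r = 1 + (10/100)·(22 − 1) = 1 + 2.1 = 3.1.
Rank 3 is 205 and rank 4 is 254.
Interpolate: 205 + 0.1·(254 − 205) = 205 + 0.1·49 = 209.9.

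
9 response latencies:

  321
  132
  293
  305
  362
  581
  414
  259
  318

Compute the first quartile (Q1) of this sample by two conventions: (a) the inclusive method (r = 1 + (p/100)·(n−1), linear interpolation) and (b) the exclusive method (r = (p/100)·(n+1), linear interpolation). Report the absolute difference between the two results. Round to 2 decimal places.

Sorted: 132, 259, 293, 305, 318, 321, 362, 414, 581.
n = 9.
(a) r = 3 → value at rank 3 = 293.
(b) r = 2.5; between ranks 2 (259) and 3 (293): 276.
|293 − 276| = 17.

17.00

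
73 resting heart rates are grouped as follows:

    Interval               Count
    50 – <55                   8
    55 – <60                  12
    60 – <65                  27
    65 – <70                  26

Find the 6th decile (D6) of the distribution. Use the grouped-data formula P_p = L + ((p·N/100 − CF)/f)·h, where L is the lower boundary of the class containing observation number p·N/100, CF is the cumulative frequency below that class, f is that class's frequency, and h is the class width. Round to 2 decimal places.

N = 73; target position k = 60/100 · 73 = 43.8.
Cumulative frequencies: 8, 20, 47, 73.
Observation 43.8 falls in the class 60 – <65.
L = 60, CF = 20, f = 27, h = 5.
P60 = 60 + ((43.8 − 20)/27)·5 = 60 + 4.40741 = 64.4074.

64.41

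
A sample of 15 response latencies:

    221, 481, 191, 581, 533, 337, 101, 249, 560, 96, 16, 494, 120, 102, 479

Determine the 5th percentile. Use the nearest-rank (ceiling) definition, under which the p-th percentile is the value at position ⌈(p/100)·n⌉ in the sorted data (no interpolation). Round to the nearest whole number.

16

Sorted: 16, 96, 101, 102, 120, 191, 221, 249, 337, 479, 481, 494, 533, 560, 581.
n = 15.
Position = ⌈5/100 · 15⌉ = ⌈0.75⌉ = 1.
The value at rank 1 is 16.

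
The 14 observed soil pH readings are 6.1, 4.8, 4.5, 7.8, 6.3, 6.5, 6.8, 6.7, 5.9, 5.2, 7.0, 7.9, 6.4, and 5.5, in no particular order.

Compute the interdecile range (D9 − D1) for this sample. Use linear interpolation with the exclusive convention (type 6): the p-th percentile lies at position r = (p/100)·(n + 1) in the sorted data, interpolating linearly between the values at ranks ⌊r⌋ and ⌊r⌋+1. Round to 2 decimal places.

Sorted: 4.5, 4.8, 5.2, 5.5, 5.9, 6.1, 6.3, 6.4, 6.5, 6.7, 6.8, 7.0, 7.8, 7.9.
n = 14.
P10: r = 1.5; ranks 1–2 are 4.5, 4.8; interpolating gives 4.65.
P90: r = 13.5; ranks 13–14 are 7.8, 7.9; interpolating gives 7.85.
Difference: 7.85 − 4.65 = 3.2.

3.20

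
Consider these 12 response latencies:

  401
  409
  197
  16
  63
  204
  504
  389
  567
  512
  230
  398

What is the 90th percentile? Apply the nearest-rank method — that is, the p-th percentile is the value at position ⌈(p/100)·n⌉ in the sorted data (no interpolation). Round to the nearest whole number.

512

Sorted: 16, 63, 197, 204, 230, 389, 398, 401, 409, 504, 512, 567.
n = 12.
Position = ⌈90/100 · 12⌉ = ⌈10.8⌉ = 11.
The value at rank 11 is 512.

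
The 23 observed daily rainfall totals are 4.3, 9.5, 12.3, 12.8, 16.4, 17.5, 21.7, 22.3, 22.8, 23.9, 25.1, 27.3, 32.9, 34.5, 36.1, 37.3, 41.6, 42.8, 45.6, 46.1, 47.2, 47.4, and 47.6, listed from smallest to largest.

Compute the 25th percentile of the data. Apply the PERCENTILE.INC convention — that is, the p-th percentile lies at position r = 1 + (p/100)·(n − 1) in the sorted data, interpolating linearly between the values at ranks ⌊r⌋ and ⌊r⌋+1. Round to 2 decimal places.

n = 23.
r = 1 + (25/100)·(23 − 1) = 1 + 5.5 = 6.5.
Rank 6 is 17.5 and rank 7 is 21.7.
Interpolate: 17.5 + 0.5·(21.7 − 17.5) = 17.5 + 0.5·4.2 = 19.6.

19.60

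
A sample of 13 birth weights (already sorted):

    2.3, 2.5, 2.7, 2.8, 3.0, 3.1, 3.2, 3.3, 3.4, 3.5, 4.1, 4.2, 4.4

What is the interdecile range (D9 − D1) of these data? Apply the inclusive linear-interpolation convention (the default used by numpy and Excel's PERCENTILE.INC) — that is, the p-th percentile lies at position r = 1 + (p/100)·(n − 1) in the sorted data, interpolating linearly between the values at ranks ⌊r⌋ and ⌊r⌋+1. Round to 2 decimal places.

1.64

n = 13.
P10: r = 2.2; ranks 2–3 are 2.5, 2.7; interpolating gives 2.54.
P90: r = 11.8; ranks 11–12 are 4.1, 4.2; interpolating gives 4.18.
Difference: 4.18 − 2.54 = 1.64.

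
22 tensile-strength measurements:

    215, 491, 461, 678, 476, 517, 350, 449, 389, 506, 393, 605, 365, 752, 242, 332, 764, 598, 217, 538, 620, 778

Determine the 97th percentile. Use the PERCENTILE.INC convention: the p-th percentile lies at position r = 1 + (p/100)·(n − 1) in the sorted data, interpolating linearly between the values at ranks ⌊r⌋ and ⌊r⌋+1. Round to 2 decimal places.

Sorted: 215, 217, 242, 332, 350, 365, 389, 393, 449, 461, 476, 491, 506, 517, 538, 598, 605, 620, 678, 752, 764, 778.
n = 22.
r = 1 + (97/100)·(22 − 1) = 1 + 20.37 = 21.37.
Rank 21 is 764 and rank 22 is 778.
Interpolate: 764 + 0.37·(778 − 764) = 764 + 0.37·14 = 769.18.

769.18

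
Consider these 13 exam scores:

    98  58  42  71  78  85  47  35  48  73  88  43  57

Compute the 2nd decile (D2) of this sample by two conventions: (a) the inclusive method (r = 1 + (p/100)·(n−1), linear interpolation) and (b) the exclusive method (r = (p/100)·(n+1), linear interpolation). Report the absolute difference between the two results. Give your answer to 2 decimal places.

1.80

Sorted: 35, 42, 43, 47, 48, 57, 58, 71, 73, 78, 85, 88, 98.
n = 13.
(a) r = 3.4; between ranks 3 (43) and 4 (47): 44.6.
(b) r = 2.8; between ranks 2 (42) and 3 (43): 42.8.
|44.6 − 42.8| = 1.8.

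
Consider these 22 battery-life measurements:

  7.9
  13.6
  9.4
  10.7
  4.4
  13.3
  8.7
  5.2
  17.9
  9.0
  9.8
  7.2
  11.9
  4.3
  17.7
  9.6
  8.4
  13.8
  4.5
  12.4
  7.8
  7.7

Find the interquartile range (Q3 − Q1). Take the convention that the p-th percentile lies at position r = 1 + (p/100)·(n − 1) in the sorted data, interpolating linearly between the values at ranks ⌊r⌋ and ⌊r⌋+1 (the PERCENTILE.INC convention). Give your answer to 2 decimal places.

Sorted: 4.3, 4.4, 4.5, 5.2, 7.2, 7.7, 7.8, 7.9, 8.4, 8.7, 9.0, 9.4, 9.6, 9.8, 10.7, 11.9, 12.4, 13.3, 13.6, 13.8, 17.7, 17.9.
n = 22.
P25: r = 6.25; ranks 6–7 are 7.7, 7.8; interpolating gives 7.725.
P75: r = 16.75; ranks 16–17 are 11.9, 12.4; interpolating gives 12.275.
Difference: 12.275 − 7.725 = 4.55.

4.55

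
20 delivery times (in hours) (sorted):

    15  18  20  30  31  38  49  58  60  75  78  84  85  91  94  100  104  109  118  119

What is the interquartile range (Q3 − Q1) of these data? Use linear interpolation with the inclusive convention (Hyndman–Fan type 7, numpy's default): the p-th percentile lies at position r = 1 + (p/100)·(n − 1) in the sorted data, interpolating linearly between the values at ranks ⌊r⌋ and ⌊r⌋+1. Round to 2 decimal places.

n = 20.
P25: r = 5.75; ranks 5–6 are 31, 38; interpolating gives 36.25.
P75: r = 15.25; ranks 15–16 are 94, 100; interpolating gives 95.5.
Difference: 95.5 − 36.25 = 59.25.

59.25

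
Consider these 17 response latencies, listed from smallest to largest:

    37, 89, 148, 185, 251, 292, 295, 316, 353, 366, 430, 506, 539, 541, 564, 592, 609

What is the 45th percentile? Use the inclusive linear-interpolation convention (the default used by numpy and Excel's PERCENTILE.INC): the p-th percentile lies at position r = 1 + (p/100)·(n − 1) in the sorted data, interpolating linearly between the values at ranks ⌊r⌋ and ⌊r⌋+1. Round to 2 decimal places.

323.40

n = 17.
r = 1 + (45/100)·(17 − 1) = 1 + 7.2 = 8.2.
Rank 8 is 316 and rank 9 is 353.
Interpolate: 316 + 0.2·(353 − 316) = 316 + 0.2·37 = 323.4.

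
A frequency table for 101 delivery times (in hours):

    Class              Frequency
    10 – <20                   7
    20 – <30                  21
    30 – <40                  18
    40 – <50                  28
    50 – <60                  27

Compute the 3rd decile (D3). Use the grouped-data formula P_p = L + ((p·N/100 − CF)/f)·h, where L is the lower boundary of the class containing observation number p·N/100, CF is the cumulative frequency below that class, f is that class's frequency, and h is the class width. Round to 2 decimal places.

N = 101; target position k = 30/100 · 101 = 30.3.
Cumulative frequencies: 7, 28, 46, 74, 101.
Observation 30.3 falls in the class 30 – <40.
L = 30, CF = 28, f = 18, h = 10.
P30 = 30 + ((30.3 − 28)/18)·10 = 30 + 1.27778 = 31.2778.

31.28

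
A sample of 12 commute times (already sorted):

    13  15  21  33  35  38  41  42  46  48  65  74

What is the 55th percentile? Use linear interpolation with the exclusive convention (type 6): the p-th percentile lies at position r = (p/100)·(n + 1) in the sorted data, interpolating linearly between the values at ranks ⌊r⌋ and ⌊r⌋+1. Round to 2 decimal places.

n = 12.
r = (55/100)·(12 + 1) = 7.15.
Rank 7 is 41 and rank 8 is 42.
Interpolate: 41 + 0.15·(42 − 41) = 41 + 0.15·1 = 41.15.

41.15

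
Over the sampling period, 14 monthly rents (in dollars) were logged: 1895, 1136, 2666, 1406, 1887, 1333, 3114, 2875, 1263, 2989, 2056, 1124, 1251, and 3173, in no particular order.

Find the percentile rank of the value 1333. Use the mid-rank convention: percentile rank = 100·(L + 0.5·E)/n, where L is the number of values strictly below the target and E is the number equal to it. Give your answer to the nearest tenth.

Sorted: 1124, 1136, 1251, 1263, 1333, 1406, 1887, 1895, 2056, 2666, 2875, 2989, 3114, 3173.
Count below 1333: L = 4; count equal: E = 1; n = 14.
Percentile rank = 100·(4 + 0.5·1)/14 = 100·4.5/14 = 32.14.

32.1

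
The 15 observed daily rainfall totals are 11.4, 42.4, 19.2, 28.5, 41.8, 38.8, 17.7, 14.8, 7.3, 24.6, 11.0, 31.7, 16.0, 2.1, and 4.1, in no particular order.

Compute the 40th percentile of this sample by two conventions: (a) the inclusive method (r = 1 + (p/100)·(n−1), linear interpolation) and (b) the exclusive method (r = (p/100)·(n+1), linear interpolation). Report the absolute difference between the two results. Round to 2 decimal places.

0.24

Sorted: 2.1, 4.1, 7.3, 11.0, 11.4, 14.8, 16.0, 17.7, 19.2, 24.6, 28.5, 31.7, 38.8, 41.8, 42.4.
n = 15.
(a) r = 6.6; between ranks 6 (14.8) and 7 (16.0): 15.52.
(b) r = 6.4; between ranks 6 (14.8) and 7 (16.0): 15.28.
|15.52 − 15.28| = 0.24.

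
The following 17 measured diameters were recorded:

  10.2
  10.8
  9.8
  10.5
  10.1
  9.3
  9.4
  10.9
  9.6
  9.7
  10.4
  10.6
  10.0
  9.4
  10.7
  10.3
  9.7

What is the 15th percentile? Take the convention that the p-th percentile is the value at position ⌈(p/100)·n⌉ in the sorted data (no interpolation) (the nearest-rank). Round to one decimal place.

Sorted: 9.3, 9.4, 9.4, 9.6, 9.7, 9.7, 9.8, 10.0, 10.1, 10.2, 10.3, 10.4, 10.5, 10.6, 10.7, 10.8, 10.9.
n = 17.
Position = ⌈15/100 · 17⌉ = ⌈2.55⌉ = 3.
The value at rank 3 is 9.4.

9.4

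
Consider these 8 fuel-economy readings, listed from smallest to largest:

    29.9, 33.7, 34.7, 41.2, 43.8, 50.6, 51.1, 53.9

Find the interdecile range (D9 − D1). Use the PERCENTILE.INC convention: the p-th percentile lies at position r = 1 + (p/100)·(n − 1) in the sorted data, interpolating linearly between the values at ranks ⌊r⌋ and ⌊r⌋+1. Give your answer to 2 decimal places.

n = 8.
P10: r = 1.7; ranks 1–2 are 29.9, 33.7; interpolating gives 32.56.
P90: r = 7.3; ranks 7–8 are 51.1, 53.9; interpolating gives 51.94.
Difference: 51.94 − 32.56 = 19.38.

19.38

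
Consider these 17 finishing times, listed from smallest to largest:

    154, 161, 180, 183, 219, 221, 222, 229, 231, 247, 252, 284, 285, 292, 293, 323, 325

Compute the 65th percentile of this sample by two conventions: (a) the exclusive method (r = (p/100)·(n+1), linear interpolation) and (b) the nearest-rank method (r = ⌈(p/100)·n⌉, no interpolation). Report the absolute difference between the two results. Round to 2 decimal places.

n = 17.
(a) r = 11.7; between ranks 11 (252) and 12 (284): 274.4.
(b) the nearest-rank method: rank 12 → 284.
|274.4 − 284| = 9.6.

9.60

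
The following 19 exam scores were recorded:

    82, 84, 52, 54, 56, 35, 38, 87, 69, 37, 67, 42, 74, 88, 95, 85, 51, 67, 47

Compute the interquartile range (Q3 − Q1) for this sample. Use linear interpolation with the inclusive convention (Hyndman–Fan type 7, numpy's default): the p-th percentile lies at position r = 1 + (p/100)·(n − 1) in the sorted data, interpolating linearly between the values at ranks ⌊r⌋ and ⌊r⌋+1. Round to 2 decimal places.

34.00

Sorted: 35, 37, 38, 42, 47, 51, 52, 54, 56, 67, 67, 69, 74, 82, 84, 85, 87, 88, 95.
n = 19.
P25: r = 5.5; ranks 5–6 are 47, 51; interpolating gives 49.
P75: r = 14.5; ranks 14–15 are 82, 84; interpolating gives 83.
Difference: 83 − 49 = 34.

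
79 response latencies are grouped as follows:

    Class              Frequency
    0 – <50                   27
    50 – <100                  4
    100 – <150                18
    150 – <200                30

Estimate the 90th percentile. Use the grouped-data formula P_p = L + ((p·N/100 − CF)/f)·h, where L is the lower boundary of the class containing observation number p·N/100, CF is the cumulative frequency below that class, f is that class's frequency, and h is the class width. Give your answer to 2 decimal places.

186.83

N = 79; target position k = 90/100 · 79 = 71.1.
Cumulative frequencies: 27, 31, 49, 79.
Observation 71.1 falls in the class 150 – <200.
L = 150, CF = 49, f = 30, h = 50.
P90 = 150 + ((71.1 − 49)/30)·50 = 150 + 36.8333 = 186.833.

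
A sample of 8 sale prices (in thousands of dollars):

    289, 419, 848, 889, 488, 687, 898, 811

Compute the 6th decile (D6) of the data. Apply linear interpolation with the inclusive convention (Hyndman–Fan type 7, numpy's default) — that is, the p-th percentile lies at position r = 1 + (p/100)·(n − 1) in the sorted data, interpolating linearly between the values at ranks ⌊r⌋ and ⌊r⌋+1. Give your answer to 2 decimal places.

Sorted: 289, 419, 488, 687, 811, 848, 889, 898.
n = 8.
r = 1 + (60/100)·(8 − 1) = 1 + 4.2 = 5.2.
Rank 5 is 811 and rank 6 is 848.
Interpolate: 811 + 0.2·(848 − 811) = 811 + 0.2·37 = 818.4.

818.40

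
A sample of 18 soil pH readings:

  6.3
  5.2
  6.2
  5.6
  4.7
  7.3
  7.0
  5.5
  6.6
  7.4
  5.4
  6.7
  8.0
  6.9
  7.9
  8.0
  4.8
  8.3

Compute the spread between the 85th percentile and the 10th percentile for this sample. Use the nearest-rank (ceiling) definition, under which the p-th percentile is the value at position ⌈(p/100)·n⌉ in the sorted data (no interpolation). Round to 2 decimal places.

Sorted: 4.7, 4.8, 5.2, 5.4, 5.5, 5.6, 6.2, 6.3, 6.6, 6.7, 6.9, 7.0, 7.3, 7.4, 7.9, 8.0, 8.0, 8.3.
n = 18.
P10: rank ⌈10/100·18⌉ = 2 → 4.8.
P85: rank ⌈85/100·18⌉ = 16 → 8.
Difference: 8 − 4.8 = 3.2.

3.20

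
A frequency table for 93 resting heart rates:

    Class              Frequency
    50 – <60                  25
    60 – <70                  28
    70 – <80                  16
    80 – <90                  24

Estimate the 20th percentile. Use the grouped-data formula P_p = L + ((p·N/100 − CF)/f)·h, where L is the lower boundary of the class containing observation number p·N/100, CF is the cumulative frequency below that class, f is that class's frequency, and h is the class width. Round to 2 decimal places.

57.44

N = 93; target position k = 20/100 · 93 = 18.6.
Cumulative frequencies: 25, 53, 69, 93.
Observation 18.6 falls in the class 50 – <60.
L = 50, CF = 0, f = 25, h = 10.
P20 = 50 + ((18.6 − 0)/25)·10 = 50 + 7.44 = 57.44.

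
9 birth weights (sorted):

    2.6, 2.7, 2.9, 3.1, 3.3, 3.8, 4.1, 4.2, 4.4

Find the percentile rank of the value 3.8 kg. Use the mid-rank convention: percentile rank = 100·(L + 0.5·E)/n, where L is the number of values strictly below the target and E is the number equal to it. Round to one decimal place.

61.1

Count below 3.8: L = 5; count equal: E = 1; n = 9.
Percentile rank = 100·(5 + 0.5·1)/9 = 100·5.5/9 = 61.11.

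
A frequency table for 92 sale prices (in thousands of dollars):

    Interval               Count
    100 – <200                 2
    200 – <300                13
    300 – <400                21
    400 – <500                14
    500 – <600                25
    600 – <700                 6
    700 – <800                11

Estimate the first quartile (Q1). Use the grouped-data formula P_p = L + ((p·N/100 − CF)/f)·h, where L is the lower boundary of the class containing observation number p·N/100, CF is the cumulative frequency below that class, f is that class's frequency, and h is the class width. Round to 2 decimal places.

338.10

N = 92; target position k = 25/100 · 92 = 23.
Cumulative frequencies: 2, 15, 36, 50, 75, 81, 92.
Observation 23 falls in the class 300 – <400.
L = 300, CF = 15, f = 21, h = 100.
P25 = 300 + ((23 − 15)/21)·100 = 300 + 38.0952 = 338.095.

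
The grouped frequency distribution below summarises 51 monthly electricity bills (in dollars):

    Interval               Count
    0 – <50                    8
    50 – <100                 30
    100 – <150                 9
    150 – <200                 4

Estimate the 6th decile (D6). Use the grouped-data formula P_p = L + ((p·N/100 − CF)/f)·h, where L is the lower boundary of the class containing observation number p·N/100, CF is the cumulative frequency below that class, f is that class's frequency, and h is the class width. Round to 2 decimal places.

N = 51; target position k = 60/100 · 51 = 30.6.
Cumulative frequencies: 8, 38, 47, 51.
Observation 30.6 falls in the class 50 – <100.
L = 50, CF = 8, f = 30, h = 50.
P60 = 50 + ((30.6 − 8)/30)·50 = 50 + 37.6667 = 87.6667.

87.67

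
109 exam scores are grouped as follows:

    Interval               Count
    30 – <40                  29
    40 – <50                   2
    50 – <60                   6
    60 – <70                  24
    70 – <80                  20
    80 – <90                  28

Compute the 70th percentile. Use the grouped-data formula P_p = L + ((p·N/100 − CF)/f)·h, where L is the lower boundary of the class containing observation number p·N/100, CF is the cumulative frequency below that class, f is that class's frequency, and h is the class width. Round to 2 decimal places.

N = 109; target position k = 70/100 · 109 = 76.3.
Cumulative frequencies: 29, 31, 37, 61, 81, 109.
Observation 76.3 falls in the class 70 – <80.
L = 70, CF = 61, f = 20, h = 10.
P70 = 70 + ((76.3 − 61)/20)·10 = 70 + 7.65 = 77.65.

77.65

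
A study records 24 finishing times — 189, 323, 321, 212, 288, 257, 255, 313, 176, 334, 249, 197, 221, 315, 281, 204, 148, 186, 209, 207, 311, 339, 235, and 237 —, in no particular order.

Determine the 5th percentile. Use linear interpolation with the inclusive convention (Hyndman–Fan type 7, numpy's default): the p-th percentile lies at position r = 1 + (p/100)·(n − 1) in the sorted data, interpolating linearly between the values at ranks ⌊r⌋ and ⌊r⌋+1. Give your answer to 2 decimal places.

Sorted: 148, 176, 186, 189, 197, 204, 207, 209, 212, 221, 235, 237, 249, 255, 257, 281, 288, 311, 313, 315, 321, 323, 334, 339.
n = 24.
r = 1 + (5/100)·(24 − 1) = 1 + 1.15 = 2.15.
Rank 2 is 176 and rank 3 is 186.
Interpolate: 176 + 0.15·(186 − 176) = 176 + 0.15·10 = 177.5.

177.50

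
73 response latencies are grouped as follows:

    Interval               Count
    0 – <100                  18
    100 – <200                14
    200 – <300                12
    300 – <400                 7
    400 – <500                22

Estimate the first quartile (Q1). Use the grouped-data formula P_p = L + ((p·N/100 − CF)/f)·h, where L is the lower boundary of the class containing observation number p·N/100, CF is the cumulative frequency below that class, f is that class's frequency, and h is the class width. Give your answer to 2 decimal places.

101.79

N = 73; target position k = 25/100 · 73 = 18.25.
Cumulative frequencies: 18, 32, 44, 51, 73.
Observation 18.25 falls in the class 100 – <200.
L = 100, CF = 18, f = 14, h = 100.
P25 = 100 + ((18.25 − 18)/14)·100 = 100 + 1.78571 = 101.786.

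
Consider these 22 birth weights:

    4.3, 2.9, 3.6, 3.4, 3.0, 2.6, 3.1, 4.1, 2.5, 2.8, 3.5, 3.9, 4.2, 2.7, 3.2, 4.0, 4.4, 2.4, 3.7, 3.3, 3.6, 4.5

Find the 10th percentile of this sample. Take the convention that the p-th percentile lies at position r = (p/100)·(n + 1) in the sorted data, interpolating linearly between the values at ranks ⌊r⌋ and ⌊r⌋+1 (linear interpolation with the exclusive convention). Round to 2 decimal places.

2.53

Sorted: 2.4, 2.5, 2.6, 2.7, 2.8, 2.9, 3.0, 3.1, 3.2, 3.3, 3.4, 3.5, 3.6, 3.6, 3.7, 3.9, 4.0, 4.1, 4.2, 4.3, 4.4, 4.5.
n = 22.
r = (10/100)·(22 + 1) = 2.3.
Rank 2 is 2.5 and rank 3 is 2.6.
Interpolate: 2.5 + 0.3·(2.6 − 2.5) = 2.5 + 0.3·0.1 = 2.53.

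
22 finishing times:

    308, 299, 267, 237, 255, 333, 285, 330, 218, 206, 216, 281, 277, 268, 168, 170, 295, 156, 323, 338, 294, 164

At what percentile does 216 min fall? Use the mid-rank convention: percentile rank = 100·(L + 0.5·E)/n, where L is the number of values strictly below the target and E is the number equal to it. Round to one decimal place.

25.0

Sorted: 156, 164, 168, 170, 206, 216, 218, 237, 255, 267, 268, 277, 281, 285, 294, 295, 299, 308, 323, 330, 333, 338.
Count below 216: L = 5; count equal: E = 1; n = 22.
Percentile rank = 100·(5 + 0.5·1)/22 = 100·5.5/22 = 25.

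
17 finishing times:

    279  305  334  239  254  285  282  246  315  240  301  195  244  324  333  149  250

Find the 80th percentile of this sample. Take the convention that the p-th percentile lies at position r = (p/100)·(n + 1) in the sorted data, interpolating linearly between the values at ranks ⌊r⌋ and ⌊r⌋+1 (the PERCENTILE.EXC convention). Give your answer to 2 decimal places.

318.60

Sorted: 149, 195, 239, 240, 244, 246, 250, 254, 279, 282, 285, 301, 305, 315, 324, 333, 334.
n = 17.
r = (80/100)·(17 + 1) = 14.4.
Rank 14 is 315 and rank 15 is 324.
Interpolate: 315 + 0.4·(324 − 315) = 315 + 0.4·9 = 318.6.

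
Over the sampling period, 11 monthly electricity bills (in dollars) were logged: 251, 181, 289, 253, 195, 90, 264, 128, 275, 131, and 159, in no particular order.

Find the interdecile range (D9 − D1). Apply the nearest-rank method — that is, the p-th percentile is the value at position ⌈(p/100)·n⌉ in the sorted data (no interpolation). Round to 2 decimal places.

147.00

Sorted: 90, 128, 131, 159, 181, 195, 251, 253, 264, 275, 289.
n = 11.
P10: rank ⌈10/100·11⌉ = 2 → 128.
P90: rank ⌈90/100·11⌉ = 10 → 275.
Difference: 275 − 128 = 147.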